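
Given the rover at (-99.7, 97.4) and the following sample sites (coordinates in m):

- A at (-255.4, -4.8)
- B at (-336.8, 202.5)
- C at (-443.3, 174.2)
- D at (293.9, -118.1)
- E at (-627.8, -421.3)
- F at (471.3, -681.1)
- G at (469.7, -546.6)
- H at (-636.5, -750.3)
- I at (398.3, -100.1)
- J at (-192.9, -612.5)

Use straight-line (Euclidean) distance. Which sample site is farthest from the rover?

Distances from (-99.7, 97.4):
A: 186.2 m
B: 259.3 m
C: 352.1 m
D: 448.7 m
E: 740.2 m
F: 965.5 m
G: 859.6 m
H: 1003.4 m
I: 535.7 m
J: 716.0 m
Maximum: H at 1003.4 m.

H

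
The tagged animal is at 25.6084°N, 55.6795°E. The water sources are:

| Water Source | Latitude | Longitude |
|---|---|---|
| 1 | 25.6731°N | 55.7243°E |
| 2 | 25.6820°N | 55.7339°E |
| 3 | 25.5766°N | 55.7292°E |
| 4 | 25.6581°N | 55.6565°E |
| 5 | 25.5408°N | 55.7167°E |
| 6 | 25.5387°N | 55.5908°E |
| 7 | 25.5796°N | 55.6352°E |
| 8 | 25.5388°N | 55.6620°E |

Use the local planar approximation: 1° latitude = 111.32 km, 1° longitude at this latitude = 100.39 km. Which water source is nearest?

7

Distances from 25.6084°N, 55.6795°E:
1: 8.4913 km
2: 9.8465 km
3: 6.1176 km
4: 5.9951 km
5: 8.4009 km
6: 11.8108 km
7: 5.4824 km
8: 7.9446 km
Minimum: 7 at 5.4824 km.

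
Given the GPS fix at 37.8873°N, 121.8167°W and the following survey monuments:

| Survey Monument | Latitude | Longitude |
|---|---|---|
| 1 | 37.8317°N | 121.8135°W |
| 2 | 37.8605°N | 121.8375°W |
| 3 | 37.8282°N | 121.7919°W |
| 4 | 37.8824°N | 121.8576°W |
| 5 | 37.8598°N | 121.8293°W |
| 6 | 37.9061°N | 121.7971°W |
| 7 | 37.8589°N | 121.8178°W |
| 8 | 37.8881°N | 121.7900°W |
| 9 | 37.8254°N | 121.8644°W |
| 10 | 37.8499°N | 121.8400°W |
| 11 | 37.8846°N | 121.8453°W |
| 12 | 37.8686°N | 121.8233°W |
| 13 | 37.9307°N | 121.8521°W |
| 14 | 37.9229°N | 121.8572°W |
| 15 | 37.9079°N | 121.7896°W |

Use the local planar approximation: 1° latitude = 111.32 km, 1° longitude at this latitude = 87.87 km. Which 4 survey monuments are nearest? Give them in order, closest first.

Distances from 37.8873°N, 121.8167°W:
1: √((-0.0556·111.32)² + (0.0032·87.87)²) = √(38.308573 + 0.079064) = 6.1958 km
2: √((-0.0268·111.32)² + (-0.0208·87.87)²) = √(8.900532 + 3.340473) = 3.4987 km
3: √((-0.0591·111.32)² + (0.0248·87.87)²) = √(43.283399 + 4.748808) = 6.9305 km
4: √((-0.0049·111.32)² + (-0.0409·87.87)²) = √(0.297535 + 12.915995) = 3.6350 km
5: √((-0.0275·111.32)² + (-0.0126·87.87)²) = √(9.371558 + 1.225808) = 3.2554 km
6: √((0.0188·111.32)² + (0.0196·87.87)²) = √(4.379879 + 2.966152) = 2.7104 km
7: √((-0.0284·111.32)² + (-0.0011·87.87)²) = √(9.995006 + 0.009343) = 3.1630 km
8: √((0.0008·111.32)² + (0.0267·87.87)²) = √(0.007931 + 5.504321) = 2.3478 km
9: √((-0.0619·111.32)² + (-0.0477·87.87)²) = √(47.481857 + 17.567826) = 8.0653 km
10: √((-0.0374·111.32)² + (-0.0233·87.87)²) = √(17.333633 + 4.191728) = 4.6395 km
11: √((-0.0027·111.32)² + (-0.0286·87.87)²) = √(0.090339 + 6.315581) = 2.5310 km
12: √((-0.0187·111.32)² + (-0.0066·87.87)²) = √(4.333408 + 0.336333) = 2.1610 km
13: √((0.0434·111.32)² + (-0.0354·87.87)²) = √(23.341344 + 9.675820) = 5.7461 km
14: √((0.0356·111.32)² + (-0.0405·87.87)²) = √(15.705306 + 12.664595) = 5.3263 km
15: √((0.0206·111.32)² + (0.0271·87.87)²) = √(5.258730 + 5.670480) = 3.3059 km
Sorted: 12 (2.1610 km) < 8 (2.3478 km) < 11 (2.5310 km) < 6 (2.7104 km) < 7 (3.1630 km) < 5 (3.2554 km) < …

12, 8, 11, 6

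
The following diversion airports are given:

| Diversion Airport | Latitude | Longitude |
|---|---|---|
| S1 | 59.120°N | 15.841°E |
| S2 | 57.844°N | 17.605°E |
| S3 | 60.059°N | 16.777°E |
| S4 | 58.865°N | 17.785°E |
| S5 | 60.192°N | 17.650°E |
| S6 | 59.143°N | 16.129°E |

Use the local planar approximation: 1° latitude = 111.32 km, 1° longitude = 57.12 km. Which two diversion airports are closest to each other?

Pairwise distances:
S1–S2: 174.153 km
S1–S3: 117.409 km
S1–S4: 114.612 km
S1–S5: 157.854 km
S1–S6: 16.649 km
S2–S3: 251.069 km
S2–S4: 114.122 km
S2–S5: 261.392 km
S2–S6: 167.387 km
S3–S4: 144.851 km
S3–S5: 52.017 km
S3–S6: 108.479 km
S4–S5: 147.923 km
S4–S6: 99.524 km
S5–S6: 145.549 km
Closest pair: S1–S6 at 16.649 km.

S1 and S6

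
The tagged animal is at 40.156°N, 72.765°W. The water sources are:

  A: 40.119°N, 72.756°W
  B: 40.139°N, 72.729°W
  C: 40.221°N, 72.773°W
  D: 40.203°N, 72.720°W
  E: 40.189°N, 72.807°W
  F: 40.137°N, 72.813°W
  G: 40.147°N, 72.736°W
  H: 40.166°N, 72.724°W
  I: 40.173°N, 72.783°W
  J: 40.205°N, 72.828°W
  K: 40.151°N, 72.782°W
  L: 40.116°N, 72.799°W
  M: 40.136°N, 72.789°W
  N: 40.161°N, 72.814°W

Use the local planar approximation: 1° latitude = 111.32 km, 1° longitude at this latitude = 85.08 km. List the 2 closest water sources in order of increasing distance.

K, I

Distances from 40.156°N, 72.765°W:
A: √((-0.037·111.32)² + (0.009·85.08)²) = √(16.96484 + 0.58633) = 4.189 km
B: √((-0.017·111.32)² + (0.036·85.08)²) = √(3.58133 + 9.38123) = 3.600 km
C: √((0.065·111.32)² + (-0.008·85.08)²) = √(52.35680 + 0.46327) = 7.268 km
D: √((0.047·111.32)² + (0.045·85.08)²) = √(27.37424 + 14.65818) = 6.483 km
E: √((0.033·111.32)² + (-0.042·85.08)²) = √(13.49504 + 12.76890) = 5.125 km
F: √((-0.019·111.32)² + (-0.048·85.08)²) = √(4.47356 + 16.67775) = 4.599 km
G: √((-0.009·111.32)² + (0.029·85.08)²) = √(1.00376 + 6.08767) = 2.663 km
H: √((0.010·111.32)² + (0.041·85.08)²) = √(1.23921 + 12.16810) = 3.662 km
I: √((0.017·111.32)² + (-0.018·85.08)²) = √(3.58133 + 2.34531) = 2.434 km
J: √((0.049·111.32)² + (-0.063·85.08)²) = √(29.75353 + 28.73003) = 7.647 km
K: √((-0.005·111.32)² + (-0.017·85.08)²) = √(0.30980 + 2.09196) = 1.550 km
L: √((-0.040·111.32)² + (-0.034·85.08)²) = √(19.82743 + 8.36783) = 5.310 km
M: √((-0.020·111.32)² + (-0.024·85.08)²) = √(4.95686 + 4.16944) = 3.021 km
N: √((0.005·111.32)² + (-0.049·85.08)²) = √(0.30980 + 17.37989) = 4.206 km
Sorted: K (1.550 km) < I (2.434 km) < G (2.663 km) < M (3.021 km) < …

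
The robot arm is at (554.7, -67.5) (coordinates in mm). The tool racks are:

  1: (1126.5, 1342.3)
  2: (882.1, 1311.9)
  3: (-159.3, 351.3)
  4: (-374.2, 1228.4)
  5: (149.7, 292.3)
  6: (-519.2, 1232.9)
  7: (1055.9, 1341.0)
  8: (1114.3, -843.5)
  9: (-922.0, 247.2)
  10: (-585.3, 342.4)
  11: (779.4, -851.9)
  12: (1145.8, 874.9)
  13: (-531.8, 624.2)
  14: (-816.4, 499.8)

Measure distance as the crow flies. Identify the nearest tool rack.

5

Distances from (554.7, -67.5):
1: √((571.8)² + (1409.8)²) = √(326955.240 + 1987536.040) = 1521.3 mm
2: √((327.4)² + (1379.4)²) = √(107190.760 + 1902744.360) = 1417.7 mm
3: √((-714.0)² + (418.8)²) = √(509796.000 + 175393.440) = 827.8 mm
4: √((-928.9)² + (1295.9)²) = √(862855.210 + 1679356.810) = 1594.4 mm
5: √((-405.0)² + (359.8)²) = √(164025.000 + 129456.040) = 541.7 mm
6: √((-1073.9)² + (1300.4)²) = √(1153261.210 + 1691040.160) = 1686.5 mm
7: √((501.2)² + (1408.5)²) = √(251201.440 + 1983872.250) = 1495.0 mm
8: √((559.6)² + (-776.0)²) = √(313152.160 + 602176.000) = 956.7 mm
9: √((-1476.7)² + (314.7)²) = √(2180642.890 + 99036.090) = 1509.9 mm
10: √((-1140.0)² + (409.9)²) = √(1299600.000 + 168018.010) = 1211.5 mm
11: √((224.7)² + (-784.4)²) = √(50490.090 + 615283.360) = 815.9 mm
12: √((591.1)² + (942.4)²) = √(349399.210 + 888117.760) = 1112.4 mm
13: √((-1086.5)² + (691.7)²) = √(1180482.250 + 478448.890) = 1288.0 mm
14: √((-1371.1)² + (567.3)²) = √(1879915.210 + 321829.290) = 1483.8 mm
Minimum: 5 at 541.7 mm.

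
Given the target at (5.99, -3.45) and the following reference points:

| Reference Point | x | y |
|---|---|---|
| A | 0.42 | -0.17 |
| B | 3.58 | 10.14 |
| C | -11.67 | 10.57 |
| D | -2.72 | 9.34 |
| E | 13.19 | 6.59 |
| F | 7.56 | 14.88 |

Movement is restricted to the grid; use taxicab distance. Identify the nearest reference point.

A

Distances from (5.99, -3.45):
A: 8.85
B: 16.00
C: 31.68
D: 21.50
E: 17.24
F: 19.90
Minimum: A at 8.85.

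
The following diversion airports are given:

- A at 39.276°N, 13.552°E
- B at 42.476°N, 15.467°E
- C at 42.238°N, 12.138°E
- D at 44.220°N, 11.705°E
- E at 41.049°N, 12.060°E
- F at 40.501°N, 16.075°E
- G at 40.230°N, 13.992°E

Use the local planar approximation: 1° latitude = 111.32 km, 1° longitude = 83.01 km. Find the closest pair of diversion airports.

A and G

Pairwise distances:
A–G: √((0.954·111.32)² + (0.440·83.01)²) = √(11278.28707 + 1334.03180) = 112.305 km
C–E: √((-1.189·111.32)² + (-0.078·83.01)²) = √(17519.03195 + 41.92278) = 132.518 km
F–G: √((-0.271·111.32)² + (-2.083·83.01)²) = √(910.09133 + 29897.80931) = 175.522 km
E–G: √((-0.819·111.32)² + (1.932·83.01)²) = √(8312.16583 + 25720.24327) = 184.479 km
C–D: √((1.982·111.32)² + (-0.433·83.01)²) = √(48680.35040 + 1291.92297) = 223.545 km
B–F: √((-1.975·111.32)² + (0.608·83.01)²) = √(48337.10045 + 2547.22898) = 225.576 km
A–E: √((1.773·111.32)² + (-1.492·83.01)²) = √(38955.05901 + 15339.05038) = 233.011 km
A–F: √((1.225·111.32)² + (2.523·83.01)²) = √(18595.95869 + 43862.69670) = 249.917 km
C–G: √((-2.008·111.32)² + (1.854·83.01)²) = √(49965.91125 + 23685.37621) = 271.388 km
B–C: √((-0.238·111.32)² + (-3.329·83.01)²) = √(701.94051 + 76363.95588) = 277.607 km
B–G: √((-2.246·111.32)² + (-1.475·83.01)²) = √(62512.36061 + 14991.49238) = 278.395 km
B–E: √((-1.427·111.32)² + (-3.407·83.01)²) = √(25234.47894 + 79984.36382) = 324.375 km
E–F: √((-0.548·111.32)² + (4.015·83.01)²) = √(3721.40993 + 111078.99121) = 338.822 km
A–C: √((2.962·111.32)² + (-1.414·83.01)²) = √(108721.76739 + 13777.15824) = 349.998 km
D–E: √((-3.171·111.32)² + (0.355·83.01)²) = √(124605.97834 + 868.39544) = 354.224 km
B–D: √((1.744·111.32)² + (-3.762·83.01)²) = √(37691.14723 + 97521.05932) = 367.712 km
C–F: √((-1.737·111.32)² + (3.937·83.01)²) = √(37389.18789 + 106805.01794) = 379.729 km
A–B: √((3.200·111.32)² + (1.915·83.01)²) = √(126895.53818 + 25269.60099) = 390.084 km
D–G: √((-3.990·111.32)² + (2.287·83.01)²) = √(197284.14622 + 36040.69498) = 483.037 km
D–F: √((-3.719·111.32)² + (4.370·83.01)²) = √(171395.23824 + 131590.24686) = 550.441 km
A–D: √((4.944·111.32)² + (-1.847·83.01)²) = √(302902.82201 + 23506.85988) = 571.323 km
Closest pair: A–G at 112.305 km.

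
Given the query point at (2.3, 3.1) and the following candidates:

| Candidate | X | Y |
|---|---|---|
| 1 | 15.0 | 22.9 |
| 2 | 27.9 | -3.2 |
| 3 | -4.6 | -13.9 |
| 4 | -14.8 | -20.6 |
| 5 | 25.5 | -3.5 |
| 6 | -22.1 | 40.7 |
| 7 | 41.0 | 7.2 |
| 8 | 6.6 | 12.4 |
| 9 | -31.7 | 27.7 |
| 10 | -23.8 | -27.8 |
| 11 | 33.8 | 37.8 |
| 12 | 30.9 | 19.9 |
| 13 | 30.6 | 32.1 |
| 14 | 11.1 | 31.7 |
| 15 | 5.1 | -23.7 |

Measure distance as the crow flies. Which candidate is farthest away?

Distances from (2.3, 3.1):
1: 23.5
2: 26.4
3: 18.3
4: 29.2
5: 24.1
6: 44.8
7: 38.9
8: 10.2
9: 42.0
10: 40.4
11: 46.9
12: 33.2
13: 40.5
14: 29.9
15: 26.9
Maximum: 11 at 46.9.

11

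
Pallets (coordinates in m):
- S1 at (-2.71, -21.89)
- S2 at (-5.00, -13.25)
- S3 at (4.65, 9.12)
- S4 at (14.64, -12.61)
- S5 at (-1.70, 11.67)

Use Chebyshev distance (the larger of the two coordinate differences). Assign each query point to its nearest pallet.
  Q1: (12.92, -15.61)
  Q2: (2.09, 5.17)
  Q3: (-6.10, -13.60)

Q1 at (12.92, -15.61):
  S1: 15.63 m
  S2: 17.92 m
  S3: 24.73 m
  S4: 3.00 m
  S5: 27.28 m
  → nearest: S4 (3.00 m)
Q2 at (2.09, 5.17):
  S1: 27.06 m
  S2: 18.42 m
  S3: 3.95 m
  S4: 17.78 m
  S5: 6.50 m
  → nearest: S3 (3.95 m)
Q3 at (-6.10, -13.60):
  S1: 8.29 m
  S2: 1.10 m
  S3: 22.72 m
  S4: 20.74 m
  S5: 25.27 m
  → nearest: S2 (1.10 m)

Q1→S4; Q2→S3; Q3→S2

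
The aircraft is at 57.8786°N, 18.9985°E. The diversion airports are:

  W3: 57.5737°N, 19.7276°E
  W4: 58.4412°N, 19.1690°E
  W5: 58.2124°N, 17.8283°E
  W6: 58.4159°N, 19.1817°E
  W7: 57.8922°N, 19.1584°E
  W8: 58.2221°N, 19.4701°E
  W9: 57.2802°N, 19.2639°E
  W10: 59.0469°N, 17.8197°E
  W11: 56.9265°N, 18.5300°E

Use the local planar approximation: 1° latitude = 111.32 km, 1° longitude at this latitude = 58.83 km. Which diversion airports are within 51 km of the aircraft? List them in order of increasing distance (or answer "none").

Distances from 57.8786°N, 18.9985°E:
W3: √((-0.3049·111.32)² + (0.7291·58.83)²) = √(1152.023250 + 1839.805417) = 54.6976 km
W4: √((0.5626·111.32)² + (0.1705·58.83)²) = √(3922.345546 + 100.611231) = 63.4268 km
W5: √((0.3338·111.32)² + (-1.1702·58.83)²) = √(1380.762743 + 4739.340199) = 78.2311 km
W6: √((0.5373·111.32)² + (0.1832·58.83)²) = √(3577.503575 + 116.157869) = 60.7755 km
W7: √((0.0136·111.32)² + (0.1599·58.83)²) = √(2.292051 + 88.490087) = 9.5280 km
W8: √((0.3435·111.32)² + (0.4716·58.83)²) = √(1462.176764 + 769.742187) = 47.2432 km
W9: √((-0.5984·111.32)² + (0.2654·58.83)²) = √(4437.410074 + 243.780820) = 68.4192 km
W10: √((1.1683·111.32)² + (-1.1788·58.83)²) = √(16914.343602 + 4809.256616) = 147.3893 km
W11: √((-0.9521·111.32)² + (-0.4685·58.83)²) = √(11233.407814 + 759.655851) = 109.5128 km
Threshold 51 km: W7 (9.5280 km), W8 (47.2432 km) are within range.

W7, W8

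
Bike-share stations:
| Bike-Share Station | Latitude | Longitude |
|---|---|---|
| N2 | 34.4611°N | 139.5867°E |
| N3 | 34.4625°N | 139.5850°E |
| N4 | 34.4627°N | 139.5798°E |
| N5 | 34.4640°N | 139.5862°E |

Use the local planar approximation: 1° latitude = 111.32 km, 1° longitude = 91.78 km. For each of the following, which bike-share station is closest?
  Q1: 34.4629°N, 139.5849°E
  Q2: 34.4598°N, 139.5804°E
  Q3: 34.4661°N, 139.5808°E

Q1→N3; Q2→N4; Q3→N4

Q1 at 34.4629°N, 139.5849°E:
  N2: 0.2597 km
  N3: 0.0455 km
  N4: 0.4686 km
  N5: 0.1710 km
  → nearest: N3 (0.0455 km)
Q2 at 34.4598°N, 139.5804°E:
  N2: 0.5960 km
  N3: 0.5182 km
  N4: 0.3275 km
  N5: 0.7085 km
  → nearest: N4 (0.3275 km)
Q3 at 34.4661°N, 139.5808°E:
  N2: 0.7765 km
  N3: 0.5561 km
  N4: 0.3895 km
  N5: 0.5480 km
  → nearest: N4 (0.3895 km)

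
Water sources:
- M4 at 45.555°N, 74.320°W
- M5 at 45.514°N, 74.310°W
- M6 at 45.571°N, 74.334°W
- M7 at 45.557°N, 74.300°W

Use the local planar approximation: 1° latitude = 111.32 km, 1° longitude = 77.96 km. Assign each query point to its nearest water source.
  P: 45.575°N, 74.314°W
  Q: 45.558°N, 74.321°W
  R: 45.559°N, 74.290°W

P→M6; Q→M4; R→M7

P at 45.575°N, 74.314°W:
  M4: √((-0.020·111.32)² + (-0.006·77.96)²) = √(4.95686 + 0.21880) = 2.275 km
  M5: √((-0.061·111.32)² + (0.004·77.96)²) = √(46.11116 + 0.09724) = 6.798 km
  M6: √((-0.004·111.32)² + (-0.020·77.96)²) = √(0.19827 + 2.43110) = 1.622 km
  M7: √((-0.018·111.32)² + (0.014·77.96)²) = √(4.01505 + 1.19124) = 2.282 km
  → nearest: M6 (1.622 km)
Q at 45.558°N, 74.321°W:
  M4: √((-0.003·111.32)² + (0.001·77.96)²) = √(0.11153 + 0.00608) = 0.343 km
  M5: √((-0.044·111.32)² + (0.011·77.96)²) = √(23.99119 + 0.73541) = 4.973 km
  M6: √((0.013·111.32)² + (-0.013·77.96)²) = √(2.09427 + 1.02714) = 1.767 km
  M7: √((-0.001·111.32)² + (0.021·77.96)²) = √(0.01239 + 2.68029) = 1.641 km
  → nearest: M4 (0.343 km)
R at 45.559°N, 74.290°W:
  M4: √((-0.004·111.32)² + (-0.030·77.96)²) = √(0.19827 + 5.46999) = 2.381 km
  M5: √((-0.045·111.32)² + (-0.020·77.96)²) = √(25.09409 + 2.43110) = 5.246 km
  M6: √((0.012·111.32)² + (-0.044·77.96)²) = √(1.78447 + 11.76655) = 3.681 km
  M7: √((-0.002·111.32)² + (-0.010·77.96)²) = √(0.04957 + 0.60778) = 0.811 km
  → nearest: M7 (0.811 km)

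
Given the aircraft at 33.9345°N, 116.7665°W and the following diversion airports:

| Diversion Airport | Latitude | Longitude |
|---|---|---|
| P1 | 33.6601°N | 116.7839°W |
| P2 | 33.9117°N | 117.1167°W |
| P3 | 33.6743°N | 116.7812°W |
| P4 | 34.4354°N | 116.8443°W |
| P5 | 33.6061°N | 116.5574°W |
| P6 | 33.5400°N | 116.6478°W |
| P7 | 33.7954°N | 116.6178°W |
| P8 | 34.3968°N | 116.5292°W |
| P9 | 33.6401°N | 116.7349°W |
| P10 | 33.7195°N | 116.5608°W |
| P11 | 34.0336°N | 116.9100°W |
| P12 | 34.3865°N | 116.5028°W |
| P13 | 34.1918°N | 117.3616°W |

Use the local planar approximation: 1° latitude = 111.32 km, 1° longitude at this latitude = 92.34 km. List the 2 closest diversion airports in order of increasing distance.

P11, P7

Distances from 33.9345°N, 116.7665°W:
P1: √((-0.2744·111.32)² + (-0.0174·92.34)²) = √(933.070823 + 2.581536) = 30.5884 km
P2: √((-0.0228·111.32)² + (-0.3502·92.34)²) = √(6.441931 + 1045.711837) = 32.4369 km
P3: √((-0.2602·111.32)² + (-0.0147·92.34)²) = √(838.998105 + 1.842529) = 28.9973 km
P4: √((0.5009·111.32)² + (-0.0778·92.34)²) = √(3109.198566 + 51.610603) = 56.2211 km
P5: √((-0.3284·111.32)² + (0.2091·92.34)²) = √(1336.449929 + 372.810217) = 41.3432 km
P6: √((-0.3945·111.32)² + (0.1187·92.34)²) = √(1928.592220 + 120.138216) = 45.2629 km
P7: √((-0.1391·111.32)² + (0.1487·92.34)²) = √(239.773209 + 188.539208) = 20.6957 km
P8: √((0.4623·111.32)² + (0.2373·92.34)²) = √(2648.464660 + 480.148102) = 55.9340 km
P9: √((-0.2944·111.32)² + (0.0316·92.34)²) = √(1074.043835 + 8.514397) = 32.9023 km
P10: √((-0.2150·111.32)² + (0.2057·92.34)²) = √(572.826782 + 360.784876) = 30.5551 km
P11: √((0.0991·111.32)² + (-0.1435·92.34)²) = √(121.700876 + 175.583436) = 17.2419 km
P12: √((0.4520·111.32)² + (0.2637·92.34)²) = √(2531.764261 + 592.925325) = 55.8989 km
P13: √((0.2573·111.32)² + (-0.5951·92.34)²) = √(820.400597 + 3019.671089) = 61.9683 km
Sorted: P11 (17.2419 km) < P7 (20.6957 km) < P3 (28.9973 km) < P10 (30.5551 km) < …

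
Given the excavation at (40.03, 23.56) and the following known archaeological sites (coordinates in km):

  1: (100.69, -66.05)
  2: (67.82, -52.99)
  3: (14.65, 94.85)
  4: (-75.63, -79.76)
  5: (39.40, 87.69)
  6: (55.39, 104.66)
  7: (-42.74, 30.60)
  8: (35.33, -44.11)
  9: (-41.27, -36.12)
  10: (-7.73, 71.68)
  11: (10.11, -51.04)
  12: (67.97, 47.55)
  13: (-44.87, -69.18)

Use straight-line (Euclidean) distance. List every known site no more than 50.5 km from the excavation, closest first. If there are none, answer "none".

Distances from (40.03, 23.56):
1: 108.21 km
2: 81.44 km
3: 75.67 km
4: 155.09 km
5: 64.13 km
6: 82.54 km
7: 83.07 km
8: 67.83 km
9: 100.85 km
10: 67.80 km
11: 80.38 km
12: 36.83 km
13: 125.73 km
Threshold 50.5 km: 12 (36.83 km) is within range.

12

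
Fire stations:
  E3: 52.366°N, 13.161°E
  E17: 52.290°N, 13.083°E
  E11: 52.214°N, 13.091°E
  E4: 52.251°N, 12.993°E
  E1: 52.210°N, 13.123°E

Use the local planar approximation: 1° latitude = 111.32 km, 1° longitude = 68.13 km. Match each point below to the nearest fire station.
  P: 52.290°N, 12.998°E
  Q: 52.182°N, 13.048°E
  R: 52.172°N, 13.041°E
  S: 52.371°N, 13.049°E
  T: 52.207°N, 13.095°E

P→E4; Q→E11; R→E11; S→E3; T→E11

P at 52.290°N, 12.998°E:
  E3: 13.961 km
  E17: 5.791 km
  E11: 10.570 km
  E4: 4.355 km
  E1: 12.322 km
  → nearest: E4 (4.355 km)
Q at 52.182°N, 13.048°E:
  E3: 21.882 km
  E17: 12.257 km
  E11: 4.612 km
  E4: 8.546 km
  E1: 5.985 km
  → nearest: E11 (4.612 km)
R at 52.172°N, 13.041°E:
  E3: 23.092 km
  E17: 13.444 km
  E11: 5.785 km
  E4: 9.383 km
  E1: 7.007 km
  → nearest: E11 (5.785 km)
S at 52.371°N, 13.049°E:
  E3: 7.651 km
  E17: 9.310 km
  E11: 17.710 km
  E4: 13.893 km
  E1: 18.618 km
  → nearest: E3 (7.651 km)
T at 52.207°N, 13.095°E:
  E3: 18.262 km
  E17: 9.276 km
  E11: 0.826 km
  E4: 8.502 km
  E1: 1.937 km
  → nearest: E11 (0.826 km)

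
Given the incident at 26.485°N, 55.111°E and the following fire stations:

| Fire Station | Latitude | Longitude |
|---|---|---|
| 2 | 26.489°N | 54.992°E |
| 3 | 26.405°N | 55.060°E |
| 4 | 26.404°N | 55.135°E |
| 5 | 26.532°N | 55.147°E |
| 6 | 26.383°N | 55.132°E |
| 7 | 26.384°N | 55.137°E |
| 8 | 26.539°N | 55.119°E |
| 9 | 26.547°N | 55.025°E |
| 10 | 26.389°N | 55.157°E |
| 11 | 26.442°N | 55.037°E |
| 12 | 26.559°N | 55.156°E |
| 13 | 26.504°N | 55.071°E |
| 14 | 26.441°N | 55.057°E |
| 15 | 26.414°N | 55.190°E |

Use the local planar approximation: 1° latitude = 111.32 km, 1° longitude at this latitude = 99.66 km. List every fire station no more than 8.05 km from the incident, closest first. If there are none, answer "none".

Distances from 26.485°N, 55.111°E:
2: √((0.004·111.32)² + (-0.119·99.66)²) = √(0.19827 + 140.64869) = 11.868 km
3: √((-0.080·111.32)² + (-0.051·99.66)²) = √(79.30971 + 25.83343) = 10.254 km
4: √((-0.081·111.32)² + (0.024·99.66)²) = √(81.30485 + 5.72090) = 9.329 km
5: √((0.047·111.32)² + (0.036·99.66)²) = √(27.37424 + 12.87202) = 6.344 km
6: √((-0.102·111.32)² + (0.021·99.66)²) = √(128.92785 + 4.38006) = 11.546 km
7: √((-0.101·111.32)² + (0.026·99.66)²) = √(126.41224 + 6.71411) = 11.538 km
8: √((0.054·111.32)² + (0.008·99.66)²) = √(36.13549 + 0.63566) = 6.064 km
9: √((0.062·111.32)² + (-0.086·99.66)²) = √(47.63540 + 73.45793) = 11.004 km
10: √((-0.096·111.32)² + (0.046·99.66)²) = √(114.20598 + 21.01636) = 11.629 km
11: √((-0.043·111.32)² + (-0.074·99.66)²) = √(22.91307 + 54.38827) = 8.792 km
12: √((0.074·111.32)² + (0.045·99.66)²) = √(67.85937 + 20.11253) = 9.379 km
13: √((0.019·111.32)² + (-0.040·99.66)²) = √(4.47356 + 15.89138) = 4.513 km
14: √((-0.044·111.32)² + (-0.054·99.66)²) = √(23.99119 + 28.96205) = 7.277 km
15: √((-0.071·111.32)² + (0.079·99.66)²) = √(62.46879 + 61.98633) = 11.156 km
Threshold 8.05 km: 13 (4.513 km), 8 (6.064 km), 5 (6.344 km), 14 (7.277 km) are within range.

13, 8, 5, 14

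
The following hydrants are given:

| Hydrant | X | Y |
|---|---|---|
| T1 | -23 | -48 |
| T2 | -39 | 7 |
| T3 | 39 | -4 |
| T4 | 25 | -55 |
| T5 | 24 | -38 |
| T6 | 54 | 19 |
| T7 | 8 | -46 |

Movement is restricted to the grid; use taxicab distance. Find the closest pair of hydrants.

T4 and T5

Pairwise distances:
T4–T5: |-1| + |17| = 1 + 17 = 18
T5–T7: |-16| + |-8| = 16 + 8 = 24
T4–T7: |-17| + |9| = 17 + 9 = 26
T1–T7: |31| + |2| = 31 + 2 = 33
T3–T6: |15| + |23| = 15 + 23 = 38
T3–T5: |-15| + |-34| = 15 + 34 = 49
T1–T4: |48| + |-7| = 48 + 7 = 55
T1–T5: |47| + |10| = 47 + 10 = 57
T3–T4: |-14| + |-51| = 14 + 51 = 65
T1–T2: |-16| + |55| = 16 + 55 = 71
T3–T7: |-31| + |-42| = 31 + 42 = 73
T5–T6: |30| + |57| = 30 + 57 = 87
T2–T3: |78| + |-11| = 78 + 11 = 89
T2–T7: |47| + |-53| = 47 + 53 = 100
T4–T6: |29| + |74| = 29 + 74 = 103
T2–T6: |93| + |12| = 93 + 12 = 105
T1–T3: |62| + |44| = 62 + 44 = 106
T2–T5: |63| + |-45| = 63 + 45 = 108
T6–T7: |-46| + |-65| = 46 + 65 = 111
T2–T4: |64| + |-62| = 64 + 62 = 126
T1–T6: |77| + |67| = 77 + 67 = 144
Closest pair: T4–T5 at 18.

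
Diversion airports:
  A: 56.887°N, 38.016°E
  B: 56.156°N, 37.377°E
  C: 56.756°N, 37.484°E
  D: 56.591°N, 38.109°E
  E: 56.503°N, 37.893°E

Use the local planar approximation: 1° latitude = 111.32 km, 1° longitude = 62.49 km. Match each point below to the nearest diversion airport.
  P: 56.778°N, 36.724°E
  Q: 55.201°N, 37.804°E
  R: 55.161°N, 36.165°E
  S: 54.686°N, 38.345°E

P at 56.778°N, 36.724°E:
  A: 81.644 km
  B: 80.371 km
  C: 47.556 km
  D: 89.017 km
  E: 79.206 km
  → nearest: C (47.556 km)
Q at 55.201°N, 37.804°E:
  A: 188.152 km
  B: 109.608 km
  C: 174.254 km
  D: 155.904 km
  E: 145.045 km
  → nearest: B (109.608 km)
R at 55.161°N, 36.165°E:
  A: 224.269 km
  B: 134.182 km
  C: 195.754 km
  D: 200.245 km
  E: 184.331 km
  → nearest: B (134.182 km)
S at 54.686°N, 38.345°E:
  A: 245.876 km
  B: 174.463 km
  C: 236.630 km
  D: 212.577 km
  E: 204.231 km
  → nearest: B (174.463 km)

P→C; Q→B; R→B; S→B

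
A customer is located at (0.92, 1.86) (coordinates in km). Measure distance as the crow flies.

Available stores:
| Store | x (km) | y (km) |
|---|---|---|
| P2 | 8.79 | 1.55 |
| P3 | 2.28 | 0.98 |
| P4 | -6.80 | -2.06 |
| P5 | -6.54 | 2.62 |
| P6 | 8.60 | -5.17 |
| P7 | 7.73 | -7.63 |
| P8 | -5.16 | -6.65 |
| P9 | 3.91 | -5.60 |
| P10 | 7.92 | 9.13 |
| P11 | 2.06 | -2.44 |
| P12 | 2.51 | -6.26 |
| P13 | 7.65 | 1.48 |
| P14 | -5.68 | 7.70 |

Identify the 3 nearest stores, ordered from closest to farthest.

P3, P11, P13

Distances from (0.92, 1.86):
P2: 7.88 km
P3: 1.62 km
P4: 8.66 km
P5: 7.50 km
P6: 10.41 km
P7: 11.68 km
P8: 10.46 km
P9: 8.04 km
P10: 10.09 km
P11: 4.45 km
P12: 8.27 km
P13: 6.74 km
P14: 8.81 km
Sorted: P3 (1.62 km) < P11 (4.45 km) < P13 (6.74 km) < P5 (7.50 km) < P2 (7.88 km) < …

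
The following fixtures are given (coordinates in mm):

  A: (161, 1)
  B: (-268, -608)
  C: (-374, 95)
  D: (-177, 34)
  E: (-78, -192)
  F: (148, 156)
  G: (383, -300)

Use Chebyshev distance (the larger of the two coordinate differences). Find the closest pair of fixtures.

A and F

Pairwise distances:
A–B: max(|-429|, |-609|) = 609 mm
A–C: max(|-535|, |94|) = 535 mm
A–D: max(|-338|, |33|) = 338 mm
A–E: max(|-239|, |-193|) = 239 mm
A–F: max(|-13|, |155|) = 155 mm
A–G: max(|222|, |-301|) = 301 mm
B–C: max(|-106|, |703|) = 703 mm
B–D: max(|91|, |642|) = 642 mm
B–E: max(|190|, |416|) = 416 mm
B–F: max(|416|, |764|) = 764 mm
B–G: max(|651|, |308|) = 651 mm
C–D: max(|197|, |-61|) = 197 mm
C–E: max(|296|, |-287|) = 296 mm
C–F: max(|522|, |61|) = 522 mm
C–G: max(|757|, |-395|) = 757 mm
D–E: max(|99|, |-226|) = 226 mm
D–F: max(|325|, |122|) = 325 mm
D–G: max(|560|, |-334|) = 560 mm
E–F: max(|226|, |348|) = 348 mm
E–G: max(|461|, |-108|) = 461 mm
F–G: max(|235|, |-456|) = 456 mm
Closest pair: A–F at 155 mm.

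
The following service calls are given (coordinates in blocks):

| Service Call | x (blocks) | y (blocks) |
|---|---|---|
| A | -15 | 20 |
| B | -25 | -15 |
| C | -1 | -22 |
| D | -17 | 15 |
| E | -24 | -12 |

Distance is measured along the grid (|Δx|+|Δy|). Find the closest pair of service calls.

Pairwise distances:
A–B: |-10| + |-35| = 10 + 35 = 45 blocks
A–C: |14| + |-42| = 14 + 42 = 56 blocks
A–D: |-2| + |-5| = 2 + 5 = 7 blocks
A–E: |-9| + |-32| = 9 + 32 = 41 blocks
B–C: |24| + |-7| = 24 + 7 = 31 blocks
B–D: |8| + |30| = 8 + 30 = 38 blocks
B–E: |1| + |3| = 1 + 3 = 4 blocks
C–D: |-16| + |37| = 16 + 37 = 53 blocks
C–E: |-23| + |10| = 23 + 10 = 33 blocks
D–E: |-7| + |-27| = 7 + 27 = 34 blocks
Closest pair: B–E at 4 blocks.

B and E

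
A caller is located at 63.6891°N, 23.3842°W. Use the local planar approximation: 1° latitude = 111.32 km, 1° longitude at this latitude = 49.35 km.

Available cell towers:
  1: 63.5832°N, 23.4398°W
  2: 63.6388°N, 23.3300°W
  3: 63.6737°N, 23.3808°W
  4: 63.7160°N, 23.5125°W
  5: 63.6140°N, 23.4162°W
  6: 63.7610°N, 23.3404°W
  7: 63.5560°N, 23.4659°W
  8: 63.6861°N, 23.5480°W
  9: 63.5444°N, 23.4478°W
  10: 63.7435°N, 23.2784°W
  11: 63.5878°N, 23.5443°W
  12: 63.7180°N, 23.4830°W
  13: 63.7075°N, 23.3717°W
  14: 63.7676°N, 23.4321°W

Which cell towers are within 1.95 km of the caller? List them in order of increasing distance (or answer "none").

3

Distances from 63.6891°N, 23.3842°W:
1: 12.1039 km
2: 6.2055 km
3: 1.7225 km
4: 7.0040 km
5: 8.5080 km
6: 8.2906 km
7: 15.3555 km
8: 8.0904 km
9: 16.4109 km
10: 7.9959 km
11: 13.7691 km
12: 5.8415 km
13: 2.1392 km
14: 9.0527 km
Threshold 1.95 km: 3 (1.7225 km) is within range.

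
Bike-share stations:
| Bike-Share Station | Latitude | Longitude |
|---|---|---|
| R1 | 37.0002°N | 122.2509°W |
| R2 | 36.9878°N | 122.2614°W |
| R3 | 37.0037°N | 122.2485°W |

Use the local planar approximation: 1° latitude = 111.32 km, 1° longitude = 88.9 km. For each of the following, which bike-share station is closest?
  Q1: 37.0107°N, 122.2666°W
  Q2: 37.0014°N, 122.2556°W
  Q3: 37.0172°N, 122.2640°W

Q1 at 37.0107°N, 122.2666°W:
  R1: 1.8205 km
  R2: 2.5908 km
  R3: 1.7878 km
  → nearest: R3 (1.7878 km)
Q2 at 37.0014°N, 122.2556°W:
  R1: 0.4387 km
  R2: 1.5993 km
  R3: 0.6811 km
  → nearest: R1 (0.4387 km)
Q3 at 37.0172°N, 122.2640°W:
  R1: 2.2221 km
  R2: 3.2810 km
  R3: 2.0389 km
  → nearest: R3 (2.0389 km)

Q1→R3; Q2→R1; Q3→R3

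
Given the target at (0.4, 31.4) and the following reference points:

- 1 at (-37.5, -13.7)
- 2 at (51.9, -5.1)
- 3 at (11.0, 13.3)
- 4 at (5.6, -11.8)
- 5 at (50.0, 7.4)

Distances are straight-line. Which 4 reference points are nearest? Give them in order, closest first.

3, 4, 5, 1

Distances from (0.4, 31.4):
1: √((-37.9)² + (-45.1)²) = √(1436.410 + 2034.010) = 58.9
2: √((51.5)² + (-36.5)²) = √(2652.250 + 1332.250) = 63.1
3: √((10.6)² + (-18.1)²) = √(112.360 + 327.610) = 21.0
4: √((5.2)² + (-43.2)²) = √(27.040 + 1866.240) = 43.5
5: √((49.6)² + (-24.0)²) = √(2460.160 + 576.000) = 55.1
Sorted: 3 (21.0) < 4 (43.5) < 5 (55.1) < 1 (58.9) < 2 (63.1)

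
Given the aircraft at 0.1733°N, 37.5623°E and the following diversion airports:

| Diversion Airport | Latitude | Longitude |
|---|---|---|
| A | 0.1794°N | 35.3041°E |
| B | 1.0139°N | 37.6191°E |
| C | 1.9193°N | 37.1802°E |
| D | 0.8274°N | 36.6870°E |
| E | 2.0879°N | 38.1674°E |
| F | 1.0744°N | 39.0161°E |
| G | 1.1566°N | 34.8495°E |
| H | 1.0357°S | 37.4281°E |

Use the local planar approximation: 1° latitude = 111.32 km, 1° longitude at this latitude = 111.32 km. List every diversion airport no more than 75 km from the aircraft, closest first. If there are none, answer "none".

Distances from 0.1733°N, 37.5623°E:
A: √((0.0061·111.32)² + (-2.2582·111.32)²) = √(0.461112 + 63193.324202) = 251.3837 km
B: √((0.8406·111.32)² + (0.0568·111.32)²) = √(8756.391418 + 39.980025) = 93.7890 km
C: √((1.7460·111.32)² + (-0.3821·111.32)²) = √(37777.644381 + 1809.257871) = 198.9646 km
D: √((0.6541·111.32)² + (-0.8753·111.32)²) = √(5301.938595 + 9494.241015) = 121.6395 km
E: √((1.9146·111.32)² + (0.6051·111.32)²) = √(45425.791633 + 4537.333495) = 223.5243 km
F: √((0.9011·111.32)² + (1.4538·111.32)²) = √(10062.186780 + 26191.219748) = 190.4033 km
G: √((0.9833·111.32)² + (-2.7128·111.32)²) = √(11981.700888 + 91197.293307) = 321.2149 km
H: √((-1.2090·111.32)² + (-0.1342·111.32)²) = √(18113.359095 + 223.178023) = 135.4125 km
Threshold 75 km: none within range.

none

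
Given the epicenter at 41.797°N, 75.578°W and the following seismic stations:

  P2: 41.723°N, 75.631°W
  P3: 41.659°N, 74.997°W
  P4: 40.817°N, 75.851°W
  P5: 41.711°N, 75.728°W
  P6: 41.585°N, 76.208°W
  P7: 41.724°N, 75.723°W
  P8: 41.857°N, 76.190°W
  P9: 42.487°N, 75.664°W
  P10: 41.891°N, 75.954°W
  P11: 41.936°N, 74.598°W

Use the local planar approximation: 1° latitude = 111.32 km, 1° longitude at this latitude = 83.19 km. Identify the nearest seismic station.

P2

Distances from 41.797°N, 75.578°W:
P2: √((-0.074·111.32)² + (-0.053·83.19)²) = √(67.85937 + 19.43990) = 9.343 km
P3: √((-0.138·111.32)² + (0.581·83.19)²) = √(235.99596 + 2336.11659) = 50.716 km
P4: √((-0.980·111.32)² + (-0.273·83.19)²) = √(11901.41356 + 515.78362) = 111.432 km
P5: √((-0.086·111.32)² + (-0.150·83.19)²) = √(91.65229 + 155.71296) = 15.728 km
P6: √((-0.212·111.32)² + (-0.630·83.19)²) = √(556.95245 + 2746.77665) = 57.478 km
P7: √((-0.073·111.32)² + (-0.145·83.19)²) = √(66.03773 + 145.50511) = 14.545 km
P8: √((0.060·111.32)² + (-0.612·83.19)²) = √(44.61171 + 2592.06025) = 51.349 km
P9: √((0.690·111.32)² + (-0.086·83.19)²) = √(5899.89900 + 51.18458) = 77.143 km
P10: √((0.094·111.32)² + (-0.376·83.19)²) = √(109.49697 + 978.40337) = 32.983 km
P11: √((0.139·111.32)² + (0.980·83.19)²) = √(239.42858 + 6646.52129) = 82.982 km
Minimum: P2 at 9.343 km.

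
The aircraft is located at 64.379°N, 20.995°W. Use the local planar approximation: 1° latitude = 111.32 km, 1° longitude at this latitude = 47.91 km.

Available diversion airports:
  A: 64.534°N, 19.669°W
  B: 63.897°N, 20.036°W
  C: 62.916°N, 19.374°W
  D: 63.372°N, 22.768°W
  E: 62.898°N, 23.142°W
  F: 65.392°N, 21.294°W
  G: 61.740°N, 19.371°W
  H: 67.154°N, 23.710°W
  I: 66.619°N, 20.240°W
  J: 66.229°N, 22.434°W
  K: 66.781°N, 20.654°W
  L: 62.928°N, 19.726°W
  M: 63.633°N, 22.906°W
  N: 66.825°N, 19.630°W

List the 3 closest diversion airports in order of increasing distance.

A, B, F

Distances from 64.379°N, 20.995°W:
A: 65.830 km
B: 70.640 km
C: 180.430 km
D: 140.648 km
E: 194.322 km
F: 113.673 km
G: 303.902 km
H: 335.182 km
I: 251.967 km
J: 217.175 km
K: 267.889 km
L: 172.589 km
M: 123.608 km
N: 280.032 km
Sorted: A (65.830 km) < B (70.640 km) < F (113.673 km) < M (123.608 km) < D (140.648 km) < …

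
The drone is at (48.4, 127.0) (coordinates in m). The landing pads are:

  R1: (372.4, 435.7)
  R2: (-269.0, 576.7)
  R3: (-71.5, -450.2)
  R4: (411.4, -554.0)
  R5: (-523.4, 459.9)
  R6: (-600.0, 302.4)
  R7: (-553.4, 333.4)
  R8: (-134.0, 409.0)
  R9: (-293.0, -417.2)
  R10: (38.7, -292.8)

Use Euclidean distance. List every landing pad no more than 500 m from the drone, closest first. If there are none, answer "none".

Distances from (48.4, 127.0):
R1: √((324.0)² + (308.7)²) = √(104976.000 + 95295.690) = 447.5 m
R2: √((-317.4)² + (449.7)²) = √(100742.760 + 202230.090) = 550.4 m
R3: √((-119.9)² + (-577.2)²) = √(14376.010 + 333159.840) = 589.5 m
R4: √((363.0)² + (-681.0)²) = √(131769.000 + 463761.000) = 771.7 m
R5: √((-571.8)² + (332.9)²) = √(326955.240 + 110822.410) = 661.6 m
R6: √((-648.4)² + (175.4)²) = √(420422.560 + 30765.160) = 671.7 m
R7: √((-601.8)² + (206.4)²) = √(362163.240 + 42600.960) = 636.2 m
R8: √((-182.4)² + (282.0)²) = √(33269.760 + 79524.000) = 335.8 m
R9: √((-341.4)² + (-544.2)²) = √(116553.960 + 296153.640) = 642.4 m
R10: √((-9.7)² + (-419.8)²) = √(94.090 + 176232.040) = 419.9 m
Threshold 500 m: R8 (335.8 m), R10 (419.9 m), R1 (447.5 m) are within range.

R8, R10, R1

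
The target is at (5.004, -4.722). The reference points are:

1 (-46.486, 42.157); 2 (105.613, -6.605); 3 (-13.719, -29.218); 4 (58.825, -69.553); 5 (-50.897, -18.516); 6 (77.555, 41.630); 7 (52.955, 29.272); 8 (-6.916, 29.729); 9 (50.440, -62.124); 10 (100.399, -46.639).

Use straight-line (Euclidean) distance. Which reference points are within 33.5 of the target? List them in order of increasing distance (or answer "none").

Distances from (5.004, -4.722):
1: √((-51.490)² + (46.879)²) = √(2651.22010 + 2197.64064) = 69.634
2: √((100.609)² + (-1.883)²) = √(10122.17088 + 3.54569) = 100.627
3: √((-18.723)² + (-24.496)²) = √(350.55073 + 600.05402) = 30.832
4: √((53.821)² + (-64.831)²) = √(2896.70004 + 4203.05856) = 84.260
5: √((-55.901)² + (-13.794)²) = √(3124.92180 + 190.27444) = 57.578
6: √((72.551)² + (46.352)²) = √(5263.64760 + 2148.50790) = 86.094
7: √((47.951)² + (33.994)²) = √(2299.29840 + 1155.59204) = 58.778
8: √((-11.920)² + (34.451)²) = √(142.08640 + 1186.87140) = 36.455
9: √((45.436)² + (-57.402)²) = √(2064.43010 + 3294.98960) = 73.208
10: √((95.395)² + (-41.917)²) = √(9100.20602 + 1757.03489) = 104.198
Threshold 33.5: 3 (30.832) is within range.

3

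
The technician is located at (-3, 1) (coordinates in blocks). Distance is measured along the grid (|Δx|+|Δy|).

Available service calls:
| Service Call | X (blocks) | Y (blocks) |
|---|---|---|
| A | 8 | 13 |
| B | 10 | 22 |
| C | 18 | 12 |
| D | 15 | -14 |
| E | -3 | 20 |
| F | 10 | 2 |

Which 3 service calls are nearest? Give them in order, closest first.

Distances from (-3, 1):
A: 23 blocks
B: 34 blocks
C: 32 blocks
D: 33 blocks
E: 19 blocks
F: 14 blocks
Sorted: F (14 blocks) < E (19 blocks) < A (23 blocks) < C (32 blocks) < D (33 blocks) < …

F, E, A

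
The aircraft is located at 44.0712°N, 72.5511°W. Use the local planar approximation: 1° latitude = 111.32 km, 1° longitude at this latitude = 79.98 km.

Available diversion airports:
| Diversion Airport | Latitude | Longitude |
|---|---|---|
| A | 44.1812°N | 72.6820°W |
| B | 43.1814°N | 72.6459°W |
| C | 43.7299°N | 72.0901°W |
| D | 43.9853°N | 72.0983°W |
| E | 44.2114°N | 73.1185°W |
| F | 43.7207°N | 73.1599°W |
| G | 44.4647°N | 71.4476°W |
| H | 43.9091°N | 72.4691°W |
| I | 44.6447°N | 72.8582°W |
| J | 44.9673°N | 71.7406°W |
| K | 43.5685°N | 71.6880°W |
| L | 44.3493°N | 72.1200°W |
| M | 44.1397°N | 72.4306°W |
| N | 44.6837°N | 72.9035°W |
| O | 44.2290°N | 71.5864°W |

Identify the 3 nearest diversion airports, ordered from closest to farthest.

Distances from 44.0712°N, 72.5511°W:
A: √((0.1100·111.32)² + (-0.1309·79.98)²) = √(149.944923 + 109.607959) = 16.1106 km
B: √((-0.8898·111.32)² + (-0.0948·79.98)²) = √(9811.404888 + 57.488301) = 99.3423 km
C: √((-0.3413·111.32)² + (0.4610·79.98)²) = √(1443.507258 + 1359.454418) = 52.9430 km
D: √((-0.0859·111.32)² + (0.4528·79.98)²) = √(91.439264 + 1311.522169) = 37.4561 km
E: √((0.1402·111.32)² + (-0.5674·79.98)²) = √(243.580447 + 2059.403576) = 47.9894 km
F: √((-0.3505·111.32)² + (-0.6088·79.98)²) = √(1522.377792 + 2370.893724) = 62.3961 km
G: √((0.3935·111.32)² + (1.1035·79.98)²) = √(1918.827212 + 7789.462208) = 98.5307 km
H: √((-0.1621·111.32)² + (0.0820·79.98)²) = √(325.621014 + 43.012086) = 19.1998 km
I: √((0.5735·111.32)² + (-0.3071·79.98)²) = √(4075.803518 + 603.284868) = 68.4039 km
J: √((0.8961·111.32)² + (0.8105·79.98)²) = √(9950.830989 + 4202.123750) = 118.9662 km
K: √((-0.5027·111.32)² + (0.8631·79.98)²) = √(3131.584723 + 4765.242789) = 88.8641 km
L: √((0.2781·111.32)² + (0.4311·79.98)²) = √(958.403460 + 1188.827507) = 46.3382 km
M: √((0.0685·111.32)² + (0.1205·79.98)²) = √(58.147030 + 92.883141) = 12.2894 km
N: √((0.6125·111.32)² + (-0.3524·79.98)²) = √(4648.989672 + 794.391519) = 73.7793 km
O: √((0.1578·111.32)² + (0.9647·79.98)²) = √(308.574755 + 5953.157281) = 79.1311 km
Sorted: M (12.2894 km) < A (16.1106 km) < H (19.1998 km) < D (37.4561 km) < L (46.3382 km) < …

M, A, H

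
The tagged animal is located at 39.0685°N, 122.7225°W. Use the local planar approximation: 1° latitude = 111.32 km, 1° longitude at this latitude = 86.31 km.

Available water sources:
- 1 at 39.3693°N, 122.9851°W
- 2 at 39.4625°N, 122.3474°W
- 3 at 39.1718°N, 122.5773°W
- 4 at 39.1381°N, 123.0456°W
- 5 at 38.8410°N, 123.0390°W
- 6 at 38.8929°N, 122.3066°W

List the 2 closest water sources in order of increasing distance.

Distances from 39.0685°N, 122.7225°W:
1: √((0.3008·111.32)² + (-0.2626·86.31)²) = √(1121.248975 + 513.702497) = 40.4345 km
2: √((0.3940·111.32)² + (0.3751·86.31)²) = √(1923.706618 + 1048.132920) = 54.5146 km
3: √((0.1033·111.32)² + (0.1452·86.31)²) = √(132.235188 + 157.056338) = 17.0086 km
4: √((0.0696·111.32)² + (-0.3231·86.31)²) = √(60.029521 + 777.671439) = 28.9431 km
5: √((-0.2275·111.32)² + (-0.3165·86.31)²) = √(641.370820 + 746.224772) = 37.2504 km
6: √((-0.1756·111.32)² + (0.4159·86.31)²) = √(382.116172 + 1288.546436) = 40.8737 km
Sorted: 3 (17.0086 km) < 4 (28.9431 km) < 5 (37.2504 km) < 1 (40.4345 km) < …

3, 4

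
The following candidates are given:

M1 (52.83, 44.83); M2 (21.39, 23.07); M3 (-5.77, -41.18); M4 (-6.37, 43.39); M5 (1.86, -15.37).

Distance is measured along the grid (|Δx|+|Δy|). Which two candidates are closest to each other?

M3 and M5

Pairwise distances:
M3–M5: 33.44
M2–M4: 48.08
M1–M2: 53.20
M2–M5: 57.97
M1–M4: 60.64
M4–M5: 66.99
M3–M4: 85.17
M2–M3: 91.41
M1–M5: 111.17
M1–M3: 144.61
Closest pair: M3–M5 at 33.44.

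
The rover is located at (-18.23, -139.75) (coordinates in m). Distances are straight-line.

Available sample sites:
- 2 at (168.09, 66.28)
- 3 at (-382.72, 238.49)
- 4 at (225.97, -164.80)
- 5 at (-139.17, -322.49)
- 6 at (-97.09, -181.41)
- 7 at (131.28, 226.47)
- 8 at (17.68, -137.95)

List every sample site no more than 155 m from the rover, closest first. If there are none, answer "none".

8, 6

Distances from (-18.23, -139.75):
2: √((186.32)² + (206.03)²) = √(34715.1424 + 42448.3609) = 277.78 m
3: √((-364.49)² + (378.24)²) = √(132852.9601 + 143065.4976) = 525.28 m
4: √((244.20)² + (-25.05)²) = √(59633.6400 + 627.5025) = 245.48 m
5: √((-120.94)² + (-182.74)²) = √(14626.4836 + 33393.9076) = 219.14 m
6: √((-78.86)² + (-41.66)²) = √(6218.8996 + 1735.5556) = 89.19 m
7: √((149.51)² + (366.22)²) = √(22353.2401 + 134117.0884) = 395.56 m
8: √((35.91)² + (1.80)²) = √(1289.5281 + 3.2400) = 35.96 m
Threshold 155 m: 8 (35.96 m), 6 (89.19 m) are within range.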